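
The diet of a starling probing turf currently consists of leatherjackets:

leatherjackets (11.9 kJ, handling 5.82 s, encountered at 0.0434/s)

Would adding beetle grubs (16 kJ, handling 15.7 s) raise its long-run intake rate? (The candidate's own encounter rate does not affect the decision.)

Current rate: (0.0434×11.9)/(1 + 0.0434×5.82) = 0.4123 kJ/s.
beetle grubs: E/h = 16/15.7 = 1.019 kJ/s.
1.019 > 0.4123, so adding beetle grubs raises the average — include it.

Yes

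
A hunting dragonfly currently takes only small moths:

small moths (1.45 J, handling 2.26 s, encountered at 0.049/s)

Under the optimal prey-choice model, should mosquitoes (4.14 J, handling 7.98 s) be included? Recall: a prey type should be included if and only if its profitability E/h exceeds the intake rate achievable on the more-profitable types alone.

Current rate: (0.049×1.45)/(1 + 0.049×2.26) = 0.06397 J/s.
Profitability of mosquitoes: 4.14/7.98 = 0.5188 J/s.
0.5188 > 0.06397, so adding mosquitoes raises the average — include it.

Yes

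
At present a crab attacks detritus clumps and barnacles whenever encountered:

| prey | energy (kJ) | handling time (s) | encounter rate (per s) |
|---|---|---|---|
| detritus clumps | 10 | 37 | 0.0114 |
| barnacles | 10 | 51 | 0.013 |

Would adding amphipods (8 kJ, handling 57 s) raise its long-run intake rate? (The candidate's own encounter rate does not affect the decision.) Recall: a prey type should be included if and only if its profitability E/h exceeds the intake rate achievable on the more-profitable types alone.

Intake rate on the current diet: R = (0.0114×10 + 0.013×10) / (1 + 0.0114×37 + 0.013×51) = 0.244/2.085 = 0.117 kJ/s.
Profitability of amphipods: 8/57 = 0.1404 kJ/s.
0.1404 > 0.117, so adding amphipods raises the average — include it.

Yes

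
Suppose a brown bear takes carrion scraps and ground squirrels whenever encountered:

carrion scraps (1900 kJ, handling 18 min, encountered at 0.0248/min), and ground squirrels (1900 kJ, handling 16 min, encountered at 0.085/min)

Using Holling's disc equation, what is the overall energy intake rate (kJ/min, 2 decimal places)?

R = (0.0248×1900 + 0.085×1900) / (1 + 0.0248×18 + 0.085×16) = 208.6/2.806 = 74.34 kJ/min.

74.34 kJ/min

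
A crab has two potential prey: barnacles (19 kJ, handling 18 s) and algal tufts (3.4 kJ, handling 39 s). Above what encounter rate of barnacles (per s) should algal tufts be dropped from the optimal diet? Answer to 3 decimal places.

The zero-one rule: include algal tufts iff E₂/h₂ > λE₁/(1+λh₁). Equality gives the switch point.
λE₁h₂ = E₂ + λE₂h₁ ⇒ λ = E₂/(E₁h₂ − E₂h₁) = 3.4/(741 − 61.2) = 0.005001 per s.

0.005 per s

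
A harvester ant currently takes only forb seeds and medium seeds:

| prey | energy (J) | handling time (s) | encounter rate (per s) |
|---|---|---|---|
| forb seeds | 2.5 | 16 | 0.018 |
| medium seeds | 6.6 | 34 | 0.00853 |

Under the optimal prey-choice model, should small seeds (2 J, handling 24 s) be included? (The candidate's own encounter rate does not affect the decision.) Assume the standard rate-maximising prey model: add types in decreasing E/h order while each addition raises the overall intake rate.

Yes

On forb seeds and medium seeds alone, R = ΣλE/(1+Σλh) = 0.1013/1.578 = 0.06419 J/s.
Profitability of small seeds: 2/24 = 0.08333 J/s.
0.08333 > 0.06419, so adding small seeds raises the average — include it.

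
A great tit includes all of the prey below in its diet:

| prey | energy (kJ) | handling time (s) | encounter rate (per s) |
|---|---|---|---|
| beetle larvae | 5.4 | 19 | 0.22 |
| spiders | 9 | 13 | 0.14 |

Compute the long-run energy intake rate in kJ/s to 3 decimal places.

0.350 kJ/s

Energy encountered per unit search time: 0.22×5.4 + 0.14×9 = 2.448 kJ/s.
Handling time per unit search time: 0.22×19 + 0.14×13 = 6.
Rate = 2.448/(1 + 6) = 0.3497 kJ/s.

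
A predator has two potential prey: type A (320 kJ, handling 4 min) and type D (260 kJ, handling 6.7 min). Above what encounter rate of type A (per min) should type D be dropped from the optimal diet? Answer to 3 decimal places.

0.236 per min

At the threshold, the rate on type A alone equals the profitability of type D: λ·320/(1 + λ·4) = 260/6.7 = 38.81.
Rearranging, λ(320 − 38.81×4) = 38.81, so λ = 38.81/164.8 = 0.2355 per min.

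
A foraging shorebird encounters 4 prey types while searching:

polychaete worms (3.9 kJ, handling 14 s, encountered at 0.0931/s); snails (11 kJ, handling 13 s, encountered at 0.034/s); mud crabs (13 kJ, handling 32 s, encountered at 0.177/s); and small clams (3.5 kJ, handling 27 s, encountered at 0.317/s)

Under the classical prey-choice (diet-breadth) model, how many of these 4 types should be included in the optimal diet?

2

Rank by E/h (kJ/s): snails 0.846, mud crabs 0.406, polychaete worms 0.279, small clams 0.13. Include each in turn until the next type's E/h falls below the running intake rate.
Rate on top 1: 0.2594. mud crabs: 0.406 > 0.2594 → include.
Rate on top 2: 0.3764. polychaete worms: 0.279 < 0.3764 → exclude; stop.
Optimal diet: snails, mud crabs — 2 of 4 types.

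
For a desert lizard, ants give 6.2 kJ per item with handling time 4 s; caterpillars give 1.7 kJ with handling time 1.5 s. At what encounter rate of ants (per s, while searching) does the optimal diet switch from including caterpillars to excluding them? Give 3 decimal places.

Drop caterpillars once their profitability E₂/h₂ falls below the rate achievable on ants alone: E₂/h₂ = λE₁/(1 + λh₁).
Solve for λ: λE₁h₂ = E₂(1 + λh₁) → λ(E₁h₂ − E₂h₁) = E₂ → λ = E₂/(E₁h₂ − E₂h₁).
λ = 1.7/(6.2×1.5 − 1.7×4) = 1.7/2.5 = 0.68 per s.

0.680 per s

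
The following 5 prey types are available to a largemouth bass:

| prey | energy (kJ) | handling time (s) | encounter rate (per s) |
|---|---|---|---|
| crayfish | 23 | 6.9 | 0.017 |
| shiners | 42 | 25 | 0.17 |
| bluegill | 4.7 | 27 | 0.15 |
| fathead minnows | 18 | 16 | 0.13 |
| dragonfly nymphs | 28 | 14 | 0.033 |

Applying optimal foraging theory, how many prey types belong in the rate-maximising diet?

3

Rank by E/h (kJ/s): crayfish 3.33, dragonfly nymphs 2, shiners 1.68, fathead minnows 1.12, bluegill 0.174. Include each in turn until the next type's E/h falls below the running intake rate.
Rate on top 1: 0.35. dragonfly nymphs: 2 > 0.35 → include.
Rate on top 2: 0.8326. shiners: 1.68 > 0.8326 → include.
Rate on top 3: 1.45. fathead minnows: 1.12 < 1.45 → exclude; stop.
Optimal diet: crayfish, dragonfly nymphs, shiners — 3 of 5 types.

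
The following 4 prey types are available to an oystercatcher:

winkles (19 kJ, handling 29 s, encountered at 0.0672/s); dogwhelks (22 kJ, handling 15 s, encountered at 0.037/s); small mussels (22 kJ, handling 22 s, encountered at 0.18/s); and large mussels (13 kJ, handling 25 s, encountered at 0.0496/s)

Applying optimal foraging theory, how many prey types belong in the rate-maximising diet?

Profitabilities (E/h, kJ/s): dogwhelks 1.47, small mussels 1, winkles 0.655, large mussels 0.52. Add prey in this order while the next type's profitability exceeds the intake rate on those already taken.
Rate on top 1: 0.5235. small mussels: 1 > 0.5235 → include.
Rate on top 2: 0.8656. winkles: 0.655 < 0.8656 → exclude; stop.
Optimal diet: dogwhelks, small mussels — 2 of 4 types.

2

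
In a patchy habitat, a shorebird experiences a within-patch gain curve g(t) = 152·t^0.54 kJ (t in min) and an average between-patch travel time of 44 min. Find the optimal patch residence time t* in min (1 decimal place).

51.7 min

Optimal t* satisfies g'(t*) = g(t*)/(T + t*).
g'(t) = 0.54·152·t^-0.46. Setting 0.54·152·t^-0.46 = 152·t^0.54/(44+t) gives 0.54(44+t) = t, so 0.46·t = 0.54×44.
t* = 0.54×44/0.46 = 51.65 min.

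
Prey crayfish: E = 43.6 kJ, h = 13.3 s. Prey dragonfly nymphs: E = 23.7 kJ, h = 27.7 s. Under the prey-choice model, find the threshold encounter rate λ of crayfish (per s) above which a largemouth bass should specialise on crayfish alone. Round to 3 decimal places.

At the threshold, the rate on crayfish alone equals the profitability of dragonfly nymphs: λ·43.6/(1 + λ·13.3) = 23.7/27.7 = 0.8556.
Rearranging, λ(43.6 − 0.8556×13.3) = 0.8556, so λ = 0.8556/32.22 = 0.02655 per s.

0.027 per s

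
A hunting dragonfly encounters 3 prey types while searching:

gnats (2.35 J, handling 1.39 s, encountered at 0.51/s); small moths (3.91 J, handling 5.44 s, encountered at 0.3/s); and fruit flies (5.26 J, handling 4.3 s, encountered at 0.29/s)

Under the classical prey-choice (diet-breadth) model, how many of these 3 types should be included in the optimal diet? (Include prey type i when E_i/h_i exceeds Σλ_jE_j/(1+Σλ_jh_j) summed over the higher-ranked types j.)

Profitabilities (E/h, J/s): gnats 1.69, fruit flies 1.22, small moths 0.719. Add prey in this order while the next type's profitability exceeds the intake rate on those already taken.
Rate on top 1: 0.7013. fruit flies: 1.22 > 0.7013 → include.
Rate on top 2: 0.9215. small moths: 0.719 < 0.9215 → exclude; stop.
Optimal diet: gnats, fruit flies — 2 of 3 types.

2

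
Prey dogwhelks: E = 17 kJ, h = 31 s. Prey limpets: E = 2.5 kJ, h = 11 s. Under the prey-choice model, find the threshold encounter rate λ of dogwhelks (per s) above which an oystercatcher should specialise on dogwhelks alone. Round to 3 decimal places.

At the threshold, the rate on dogwhelks alone equals the profitability of limpets: λ·17/(1 + λ·31) = 2.5/11 = 0.2273.
Rearranging, λ(17 − 0.2273×31) = 0.2273, so λ = 0.2273/9.955 = 0.02283 per s.

0.023 per s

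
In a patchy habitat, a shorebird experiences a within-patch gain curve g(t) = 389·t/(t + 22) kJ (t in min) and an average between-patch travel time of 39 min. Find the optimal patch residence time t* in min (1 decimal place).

By the marginal value theorem, leave when the instantaneous gain rate g'(t) equals the habitat-wide average g(t)/(T + t).
g'(t) = 389·22/(t + 22)². Setting 389·22/(t+22)² = 389t/[(t+22)(39+t)] gives 22(39+t) = t(t+22), so t² = 22×39 = 858.
t* = √858 = 29.29 min.

29.3 min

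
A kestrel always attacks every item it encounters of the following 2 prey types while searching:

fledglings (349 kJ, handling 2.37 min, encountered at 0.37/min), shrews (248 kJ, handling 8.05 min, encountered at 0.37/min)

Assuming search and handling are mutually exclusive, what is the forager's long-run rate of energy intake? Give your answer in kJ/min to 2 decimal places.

Energy encountered per unit search time: 0.37×349 + 0.37×248 = 220.9 kJ/min.
Handling time per unit search time: 0.37×2.37 + 0.37×8.05 = 3.855.
Rate = 220.9/(1 + 3.855) = 45.49 kJ/min.

45.49 kJ/min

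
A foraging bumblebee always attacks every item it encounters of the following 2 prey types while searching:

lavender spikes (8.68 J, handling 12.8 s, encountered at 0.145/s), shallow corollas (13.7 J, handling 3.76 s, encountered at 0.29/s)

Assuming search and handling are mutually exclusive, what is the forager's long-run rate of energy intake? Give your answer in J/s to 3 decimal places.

1.326 J/s

R = Σλ_iE_i / (1 + Σλ_ih_i)
Numerator: 0.145×8.68 + 0.29×13.7 = 5.232
Denominator: 1 + 0.145×12.8 + 0.29×3.76 = 3.946
R = 5.232/3.946 = 1.326 J/s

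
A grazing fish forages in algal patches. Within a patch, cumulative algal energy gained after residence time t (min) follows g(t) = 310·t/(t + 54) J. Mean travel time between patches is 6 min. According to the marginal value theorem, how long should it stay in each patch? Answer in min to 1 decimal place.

18.0 min

By the marginal value theorem, leave when the instantaneous gain rate g'(t) equals the habitat-wide average g(t)/(T + t).
g'(t) = 310·54/(t + 54)². Setting 310·54/(t+54)² = 310t/[(t+54)(6+t)] gives 54(6+t) = t(t+54), so t² = 54×6 = 324.
t* = √324 = 18 min.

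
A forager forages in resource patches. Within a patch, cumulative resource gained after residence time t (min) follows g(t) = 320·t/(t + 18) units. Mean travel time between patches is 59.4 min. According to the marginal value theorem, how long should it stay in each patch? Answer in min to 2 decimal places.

Optimal t* satisfies g'(t*) = g(t*)/(T + t*).
g'(t) = 320·18/(t + 18)². Setting 320·18/(t+18)² = 320t/[(t+18)(59.4+t)] gives 18(59.4+t) = t(t+18), so t² = 18×59.4 = 1069.
t* = √1069 = 32.7 min.

32.70 min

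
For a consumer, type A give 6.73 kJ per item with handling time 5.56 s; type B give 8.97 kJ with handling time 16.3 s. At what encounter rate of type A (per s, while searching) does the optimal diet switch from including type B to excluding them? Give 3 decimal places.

0.150 per s

Drop type B once their profitability E₂/h₂ falls below the rate achievable on type A alone: E₂/h₂ = λE₁/(1 + λh₁).
Solve for λ: λE₁h₂ = E₂(1 + λh₁) → λ(E₁h₂ − E₂h₁) = E₂ → λ = E₂/(E₁h₂ − E₂h₁).
λ = 8.97/(6.73×16.3 − 8.97×5.56) = 8.97/59.83 = 0.1499 per s.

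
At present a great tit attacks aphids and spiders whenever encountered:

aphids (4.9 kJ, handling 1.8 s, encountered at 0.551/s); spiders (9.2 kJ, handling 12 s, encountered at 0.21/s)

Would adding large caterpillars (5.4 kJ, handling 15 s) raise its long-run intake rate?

No

Intake rate on the current diet: R = (0.551×4.9 + 0.21×9.2) / (1 + 0.551×1.8 + 0.21×12) = 4.632/4.512 = 1.027 kJ/s.
large caterpillars: E/h = 5.4/15 = 0.36 kJ/s.
Since 0.36 < R, time spent handling large caterpillars is better spent searching.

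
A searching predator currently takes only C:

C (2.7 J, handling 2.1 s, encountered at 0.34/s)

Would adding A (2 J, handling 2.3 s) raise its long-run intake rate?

Yes

On C alone, R = ΣλE/(1+Σλh) = 0.918/1.714 = 0.5356 J/s.
A: E/h = 2/2.3 = 0.8696 J/s.
0.8696 > 0.5356, so adding A raises the average — include it.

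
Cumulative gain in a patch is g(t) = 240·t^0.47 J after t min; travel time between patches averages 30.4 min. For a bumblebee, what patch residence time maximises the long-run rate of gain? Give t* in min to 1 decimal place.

By the marginal value theorem, leave when the instantaneous gain rate g'(t) equals the habitat-wide average g(t)/(T + t).
g'(t) = 0.47·240·t^-0.53. Setting 0.47·240·t^-0.53 = 240·t^0.47/(30.4+t) gives 0.47(30.4+t) = t, so 0.53·t = 0.47×30.4.
t* = 0.47×30.4/0.53 = 26.96 min.

27.0 min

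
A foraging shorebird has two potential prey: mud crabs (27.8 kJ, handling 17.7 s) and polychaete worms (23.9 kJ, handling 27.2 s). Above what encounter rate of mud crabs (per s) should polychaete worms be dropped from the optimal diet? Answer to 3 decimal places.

The zero-one rule: include polychaete worms iff E₂/h₂ > λE₁/(1+λh₁). Equality gives the switch point.
λE₁h₂ = E₂ + λE₂h₁ ⇒ λ = E₂/(E₁h₂ − E₂h₁) = 23.9/(756.2 − 423) = 0.07174 per s.

0.072 per s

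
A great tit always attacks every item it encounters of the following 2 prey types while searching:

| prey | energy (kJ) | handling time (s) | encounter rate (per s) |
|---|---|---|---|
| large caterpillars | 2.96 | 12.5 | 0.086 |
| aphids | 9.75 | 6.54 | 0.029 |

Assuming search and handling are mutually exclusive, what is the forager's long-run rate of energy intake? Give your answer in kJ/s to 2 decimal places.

0.24 kJ/s

Energy encountered per unit search time: 0.086×2.96 + 0.029×9.75 = 0.5373 kJ/s.
Handling time per unit search time: 0.086×12.5 + 0.029×6.54 = 1.265.
Rate = 0.5373/(1 + 1.265) = 0.2373 kJ/s.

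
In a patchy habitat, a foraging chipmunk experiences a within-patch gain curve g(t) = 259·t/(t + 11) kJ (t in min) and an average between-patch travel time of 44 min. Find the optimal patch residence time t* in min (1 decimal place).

22.0 min

Optimal t* satisfies g'(t*) = g(t*)/(T + t*).
g'(t) = 259·11/(t + 11)². Setting 259·11/(t+11)² = 259t/[(t+11)(44+t)] gives 11(44+t) = t(t+11), so t² = 11×44 = 484.
t* = √484 = 22 min.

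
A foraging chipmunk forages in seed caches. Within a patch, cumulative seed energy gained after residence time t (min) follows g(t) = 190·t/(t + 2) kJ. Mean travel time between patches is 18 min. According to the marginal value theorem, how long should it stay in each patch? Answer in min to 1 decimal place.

6.0 min

Optimal t* satisfies g'(t*) = g(t*)/(T + t*).
g'(t) = 190·2/(t + 2)². Setting 190·2/(t+2)² = 190t/[(t+2)(18+t)] gives 2(18+t) = t(t+2), so t² = 2×18 = 36.
t* = √36 = 6 min.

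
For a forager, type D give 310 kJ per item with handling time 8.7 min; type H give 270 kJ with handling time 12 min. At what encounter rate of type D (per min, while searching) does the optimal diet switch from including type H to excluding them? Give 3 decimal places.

0.197 per min

The zero-one rule: include type H iff E₂/h₂ > λE₁/(1+λh₁). Equality gives the switch point.
λE₁h₂ = E₂ + λE₂h₁ ⇒ λ = E₂/(E₁h₂ − E₂h₁) = 270/(3720 − 2349) = 0.1969 per min.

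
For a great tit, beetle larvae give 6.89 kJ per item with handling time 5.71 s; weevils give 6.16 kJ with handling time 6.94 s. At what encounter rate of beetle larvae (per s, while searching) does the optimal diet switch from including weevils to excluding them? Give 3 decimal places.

Drop weevils once their profitability E₂/h₂ falls below the rate achievable on beetle larvae alone: E₂/h₂ = λE₁/(1 + λh₁).
Solve for λ: λE₁h₂ = E₂(1 + λh₁) → λ(E₁h₂ − E₂h₁) = E₂ → λ = E₂/(E₁h₂ − E₂h₁).
λ = 6.16/(6.89×6.94 − 6.16×5.71) = 6.16/12.64 = 0.4872 per s.

0.487 per s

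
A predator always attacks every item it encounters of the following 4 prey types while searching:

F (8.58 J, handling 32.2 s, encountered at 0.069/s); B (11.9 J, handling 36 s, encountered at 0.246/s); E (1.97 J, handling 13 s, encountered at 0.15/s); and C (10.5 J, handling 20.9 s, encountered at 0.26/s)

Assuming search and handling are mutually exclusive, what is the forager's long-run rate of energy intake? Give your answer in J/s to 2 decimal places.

Energy encountered per unit search time: 0.069×8.58 + 0.246×11.9 + 0.15×1.97 + 0.26×10.5 = 6.545 J/s.
Handling time per unit search time: 0.069×32.2 + 0.246×36 + 0.15×13 + 0.26×20.9 = 18.46.
Rate = 6.545/(1 + 18.46) = 0.3363 J/s.

0.34 J/s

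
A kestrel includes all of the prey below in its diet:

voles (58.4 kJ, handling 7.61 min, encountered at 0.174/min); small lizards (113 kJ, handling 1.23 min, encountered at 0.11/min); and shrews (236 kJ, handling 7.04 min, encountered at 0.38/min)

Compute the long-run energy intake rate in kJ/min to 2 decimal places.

R = (0.174×58.4 + 0.11×113 + 0.38×236) / (1 + 0.174×7.61 + 0.11×1.23 + 0.38×7.04) = 112.3/5.135 = 21.87 kJ/min.

21.87 kJ/min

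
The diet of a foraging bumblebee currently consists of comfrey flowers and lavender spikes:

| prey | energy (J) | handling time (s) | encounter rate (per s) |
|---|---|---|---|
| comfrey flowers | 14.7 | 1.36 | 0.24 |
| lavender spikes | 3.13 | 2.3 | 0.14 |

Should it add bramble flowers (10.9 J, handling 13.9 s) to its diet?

No

Intake rate on the current diet: R = (0.24×14.7 + 0.14×3.13) / (1 + 0.24×1.36 + 0.14×2.3) = 3.966/1.648 = 2.406 J/s.
Profitability of bramble flowers: 10.9/13.9 = 0.7842 J/s.
Since 0.7842 < R, time spent handling bramble flowers is better spent searching.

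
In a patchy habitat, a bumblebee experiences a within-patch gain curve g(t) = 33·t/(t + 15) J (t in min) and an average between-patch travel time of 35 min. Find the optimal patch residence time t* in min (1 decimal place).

Maximise g(t)/(T+t): set derivative to zero → g'(t)(T+t) = g(t).
g'(t) = 33·15/(t + 15)². Setting 33·15/(t+15)² = 33t/[(t+15)(35+t)] gives 15(35+t) = t(t+15), so t² = 15×35 = 525.
t* = √525 = 22.91 min.

22.9 min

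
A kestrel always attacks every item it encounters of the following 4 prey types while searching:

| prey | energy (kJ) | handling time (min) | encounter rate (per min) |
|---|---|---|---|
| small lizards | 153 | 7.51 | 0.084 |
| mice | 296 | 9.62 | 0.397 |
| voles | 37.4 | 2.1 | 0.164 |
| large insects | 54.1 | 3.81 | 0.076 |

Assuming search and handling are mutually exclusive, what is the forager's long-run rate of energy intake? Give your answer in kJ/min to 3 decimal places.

23.112 kJ/min

R = (0.084×153 + 0.397×296 + 0.164×37.4 + 0.076×54.1) / (1 + 0.084×7.51 + 0.397×9.62 + 0.164×2.1 + 0.076×3.81) = 140.6/6.084 = 23.11 kJ/min.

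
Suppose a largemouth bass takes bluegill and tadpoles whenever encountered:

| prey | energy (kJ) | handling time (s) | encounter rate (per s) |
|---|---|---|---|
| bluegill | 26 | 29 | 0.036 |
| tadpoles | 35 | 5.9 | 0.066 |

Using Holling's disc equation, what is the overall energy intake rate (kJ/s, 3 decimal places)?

1.334 kJ/s

Energy encountered per unit search time: 0.036×26 + 0.066×35 = 3.246 kJ/s.
Handling time per unit search time: 0.036×29 + 0.066×5.9 = 1.433.
Rate = 3.246/(1 + 1.433) = 1.334 kJ/s.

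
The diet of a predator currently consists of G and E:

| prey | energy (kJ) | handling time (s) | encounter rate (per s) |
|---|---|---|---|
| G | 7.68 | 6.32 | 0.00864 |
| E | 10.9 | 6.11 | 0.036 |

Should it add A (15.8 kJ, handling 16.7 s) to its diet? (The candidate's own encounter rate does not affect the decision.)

Current rate: (0.00864×7.68 + 0.036×10.9)/(1 + 0.00864×6.32 + 0.036×6.11) = 0.3599 kJ/s.
A: E/h = 15.8/16.7 = 0.9461 kJ/s.
Since 0.9461 > R, including A increases the long-run rate.

Yes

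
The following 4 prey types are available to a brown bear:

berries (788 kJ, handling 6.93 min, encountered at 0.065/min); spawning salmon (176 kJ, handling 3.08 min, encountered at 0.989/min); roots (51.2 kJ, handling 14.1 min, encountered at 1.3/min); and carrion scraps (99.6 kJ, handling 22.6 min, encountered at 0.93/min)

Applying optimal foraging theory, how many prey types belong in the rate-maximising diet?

Rank by E/h (kJ/min): berries 114, spawning salmon 57.1, carrion scraps 4.41, roots 3.63. Include each in turn until the next type's E/h falls below the running intake rate.
Rate on top 1: 35.31. spawning salmon: 57.1 > 35.31 → include.
Rate on top 2: 50.1. carrion scraps: 4.41 < 50.1 → exclude; stop.
Optimal diet: berries, spawning salmon — 2 of 4 types.

2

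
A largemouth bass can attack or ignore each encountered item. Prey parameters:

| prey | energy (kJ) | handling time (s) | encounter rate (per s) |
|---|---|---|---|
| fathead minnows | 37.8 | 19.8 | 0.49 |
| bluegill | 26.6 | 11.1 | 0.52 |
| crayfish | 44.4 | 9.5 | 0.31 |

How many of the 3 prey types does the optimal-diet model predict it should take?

E/h in descending order: crayfish 4.67, bluegill 2.4, fathead minnows 1.91 kJ/s. The optimal diet is the largest prefix of this list for which every included type satisfies E_i/h_i > R on the types above it.
Rate on top 1: 3.489. bluegill: 2.4 < 3.489 → exclude; stop.
Optimal diet: crayfish — 1 of 3 types.

1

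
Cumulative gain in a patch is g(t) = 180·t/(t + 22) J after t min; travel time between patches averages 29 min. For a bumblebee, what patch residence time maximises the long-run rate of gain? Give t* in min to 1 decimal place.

25.3 min

Optimal t* satisfies g'(t*) = g(t*)/(T + t*).
g'(t) = 180·22/(t + 22)². Setting 180·22/(t+22)² = 180t/[(t+22)(29+t)] gives 22(29+t) = t(t+22), so t² = 22×29 = 638.
t* = √638 = 25.26 min.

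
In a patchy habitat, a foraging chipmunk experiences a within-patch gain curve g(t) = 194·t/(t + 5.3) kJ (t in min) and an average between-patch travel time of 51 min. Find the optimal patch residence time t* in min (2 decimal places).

16.44 min

By the marginal value theorem, leave when the instantaneous gain rate g'(t) equals the habitat-wide average g(t)/(T + t).
g'(t) = 194·5.3/(t + 5.3)². Setting 194·5.3/(t+5.3)² = 194t/[(t+5.3)(51+t)] gives 5.3(51+t) = t(t+5.3), so t² = 5.3×51 = 270.3.
t* = √270.3 = 16.44 min.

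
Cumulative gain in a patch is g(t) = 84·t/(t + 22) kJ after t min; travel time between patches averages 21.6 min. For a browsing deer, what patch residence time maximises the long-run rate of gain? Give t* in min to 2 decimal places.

21.80 min

By the marginal value theorem, leave when the instantaneous gain rate g'(t) equals the habitat-wide average g(t)/(T + t).
g'(t) = 84·22/(t + 22)². Setting 84·22/(t+22)² = 84t/[(t+22)(21.6+t)] gives 22(21.6+t) = t(t+22), so t² = 22×21.6 = 475.2.
t* = √475.2 = 21.8 min.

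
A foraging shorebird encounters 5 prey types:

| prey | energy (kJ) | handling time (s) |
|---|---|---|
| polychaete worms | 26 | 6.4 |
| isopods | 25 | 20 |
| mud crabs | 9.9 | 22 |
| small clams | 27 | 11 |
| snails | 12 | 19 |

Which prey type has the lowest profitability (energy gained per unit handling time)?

In descending order of E/h:
polychaete worms: 26/6.4 = 4.06 kJ/s
small clams: 27/11 = 2.45 kJ/s
isopods: 25/20 = 1.25 kJ/s
snails: 12/19 = 0.632 kJ/s
mud crabs: 9.9/22 = 0.45 kJ/s

mud crabs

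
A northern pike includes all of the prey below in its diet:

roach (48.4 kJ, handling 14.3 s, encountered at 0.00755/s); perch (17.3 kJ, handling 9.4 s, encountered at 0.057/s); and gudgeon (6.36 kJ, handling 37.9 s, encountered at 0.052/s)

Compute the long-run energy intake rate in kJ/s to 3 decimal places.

0.465 kJ/s

R = Σλ_iE_i / (1 + Σλ_ih_i)
Numerator: 0.00755×48.4 + 0.057×17.3 + 0.052×6.36 = 1.682
Denominator: 1 + 0.00755×14.3 + 0.057×9.4 + 0.052×37.9 = 3.615
R = 1.682/3.615 = 0.4654 kJ/s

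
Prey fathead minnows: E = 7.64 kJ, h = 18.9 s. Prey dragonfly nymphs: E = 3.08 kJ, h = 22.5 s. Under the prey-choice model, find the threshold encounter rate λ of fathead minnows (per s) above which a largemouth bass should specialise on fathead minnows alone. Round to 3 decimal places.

Drop dragonfly nymphs once their profitability E₂/h₂ falls below the rate achievable on fathead minnows alone: E₂/h₂ = λE₁/(1 + λh₁).
Solve for λ: λE₁h₂ = E₂(1 + λh₁) → λ(E₁h₂ − E₂h₁) = E₂ → λ = E₂/(E₁h₂ − E₂h₁).
λ = 3.08/(7.64×22.5 − 3.08×18.9) = 3.08/113.7 = 0.02709 per s.

0.027 per s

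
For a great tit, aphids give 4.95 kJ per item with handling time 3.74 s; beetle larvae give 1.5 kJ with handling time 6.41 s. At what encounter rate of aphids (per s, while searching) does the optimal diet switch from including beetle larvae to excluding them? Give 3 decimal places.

0.057 per s

At the threshold, the rate on aphids alone equals the profitability of beetle larvae: λ·4.95/(1 + λ·3.74) = 1.5/6.41 = 0.234.
Rearranging, λ(4.95 − 0.234×3.74) = 0.234, so λ = 0.234/4.075 = 0.05743 per s.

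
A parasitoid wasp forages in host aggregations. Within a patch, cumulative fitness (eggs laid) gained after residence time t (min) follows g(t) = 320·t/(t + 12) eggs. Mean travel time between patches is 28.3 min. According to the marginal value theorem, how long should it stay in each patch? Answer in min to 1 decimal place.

18.4 min

By the marginal value theorem, leave when the instantaneous gain rate g'(t) equals the habitat-wide average g(t)/(T + t).
g'(t) = 320·12/(t + 12)². Setting 320·12/(t+12)² = 320t/[(t+12)(28.3+t)] gives 12(28.3+t) = t(t+12), so t² = 12×28.3 = 339.6.
t* = √339.6 = 18.43 min.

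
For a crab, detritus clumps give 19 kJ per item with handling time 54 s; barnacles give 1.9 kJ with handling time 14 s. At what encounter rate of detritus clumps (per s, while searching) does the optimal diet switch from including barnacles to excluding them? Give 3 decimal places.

The zero-one rule: include barnacles iff E₂/h₂ > λE₁/(1+λh₁). Equality gives the switch point.
λE₁h₂ = E₂ + λE₂h₁ ⇒ λ = E₂/(E₁h₂ − E₂h₁) = 1.9/(266 − 102.6) = 0.01163 per s.

0.012 per s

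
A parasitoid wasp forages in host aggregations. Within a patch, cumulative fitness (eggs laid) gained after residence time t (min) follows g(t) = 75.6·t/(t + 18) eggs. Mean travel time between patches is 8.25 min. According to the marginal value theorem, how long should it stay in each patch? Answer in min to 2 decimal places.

12.19 min

Maximise g(t)/(T+t): set derivative to zero → g'(t)(T+t) = g(t).
g'(t) = 75.6·18/(t + 18)². Setting 75.6·18/(t+18)² = 75.6t/[(t+18)(8.25+t)] gives 18(8.25+t) = t(t+18), so t² = 18×8.25 = 148.5.
t* = √148.5 = 12.19 min.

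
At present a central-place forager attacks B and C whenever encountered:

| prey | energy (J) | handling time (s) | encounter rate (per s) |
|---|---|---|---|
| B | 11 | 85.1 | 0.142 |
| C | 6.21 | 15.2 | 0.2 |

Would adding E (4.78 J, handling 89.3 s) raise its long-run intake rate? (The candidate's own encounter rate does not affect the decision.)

No

On B and C alone, R = ΣλE/(1+Σλh) = 2.804/16.12 = 0.1739 J/s.
E: E/h = 4.78/89.3 = 0.05353 J/s.
0.05353 < 0.1739, so adding E would lower the average — exclude it.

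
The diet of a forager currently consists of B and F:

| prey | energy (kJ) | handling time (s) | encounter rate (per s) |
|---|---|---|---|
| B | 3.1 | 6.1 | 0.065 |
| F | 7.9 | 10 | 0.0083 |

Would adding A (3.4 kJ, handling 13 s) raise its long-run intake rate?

Intake rate on the current diet: R = (0.065×3.1 + 0.0083×7.9) / (1 + 0.065×6.1 + 0.0083×10) = 0.2671/1.48 = 0.1805 kJ/s.
Profitability of A: 3.4/13 = 0.2615 kJ/s.
Since 0.2615 > R, including A increases the long-run rate.

Yes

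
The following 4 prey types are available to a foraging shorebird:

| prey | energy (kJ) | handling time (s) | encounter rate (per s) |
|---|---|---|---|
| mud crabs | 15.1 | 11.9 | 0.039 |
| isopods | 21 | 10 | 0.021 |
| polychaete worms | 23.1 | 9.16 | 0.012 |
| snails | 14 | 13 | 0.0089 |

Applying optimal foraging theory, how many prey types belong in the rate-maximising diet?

E/h in descending order: polychaete worms 2.52, isopods 2.1, mud crabs 1.27, snails 1.08 kJ/s. The optimal diet is the largest prefix of this list for which every included type satisfies E_i/h_i > R on the types above it.
Rate on top 1: 0.2497. isopods: 2.1 > 0.2497 → include.
Rate on top 2: 0.5441. mud crabs: 1.27 > 0.5441 → include.
Rate on top 3: 0.7327. snails: 1.08 > 0.7327 → include.
Optimal diet: polychaete worms, isopods, mud crabs, snails — 4 of 4 types.

4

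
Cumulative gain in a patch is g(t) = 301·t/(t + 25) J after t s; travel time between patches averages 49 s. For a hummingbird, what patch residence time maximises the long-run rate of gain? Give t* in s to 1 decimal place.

35.0 s

Maximise g(t)/(T+t): set derivative to zero → g'(t)(T+t) = g(t).
g'(t) = 301·25/(t + 25)². Setting 301·25/(t+25)² = 301t/[(t+25)(49+t)] gives 25(49+t) = t(t+25), so t² = 25×49 = 1225.
t* = √1225 = 35 s.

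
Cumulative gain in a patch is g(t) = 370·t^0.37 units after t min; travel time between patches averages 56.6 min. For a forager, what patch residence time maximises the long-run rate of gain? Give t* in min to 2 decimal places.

Maximise g(t)/(T+t): set derivative to zero → g'(t)(T+t) = g(t).
g'(t) = 0.37·370·t^-0.63. Setting 0.37·370·t^-0.63 = 370·t^0.37/(56.6+t) gives 0.37(56.6+t) = t, so 0.63·t = 0.37×56.6.
t* = 0.37×56.6/0.63 = 33.24 min.

33.24 min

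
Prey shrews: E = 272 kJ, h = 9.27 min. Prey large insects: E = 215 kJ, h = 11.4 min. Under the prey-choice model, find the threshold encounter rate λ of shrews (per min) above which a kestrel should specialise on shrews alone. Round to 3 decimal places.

0.194 per min

The zero-one rule: include large insects iff E₂/h₂ > λE₁/(1+λh₁). Equality gives the switch point.
λE₁h₂ = E₂ + λE₂h₁ ⇒ λ = E₂/(E₁h₂ − E₂h₁) = 215/(3101 − 1993) = 0.1941 per min.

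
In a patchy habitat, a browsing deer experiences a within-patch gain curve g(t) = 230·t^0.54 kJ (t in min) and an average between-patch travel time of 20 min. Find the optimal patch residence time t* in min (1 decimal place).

Optimal t* satisfies g'(t*) = g(t*)/(T + t*).
g'(t) = 0.54·230·t^-0.46. Setting 0.54·230·t^-0.46 = 230·t^0.54/(20+t) gives 0.54(20+t) = t, so 0.46·t = 0.54×20.
t* = 0.54×20/0.46 = 23.48 min.

23.5 min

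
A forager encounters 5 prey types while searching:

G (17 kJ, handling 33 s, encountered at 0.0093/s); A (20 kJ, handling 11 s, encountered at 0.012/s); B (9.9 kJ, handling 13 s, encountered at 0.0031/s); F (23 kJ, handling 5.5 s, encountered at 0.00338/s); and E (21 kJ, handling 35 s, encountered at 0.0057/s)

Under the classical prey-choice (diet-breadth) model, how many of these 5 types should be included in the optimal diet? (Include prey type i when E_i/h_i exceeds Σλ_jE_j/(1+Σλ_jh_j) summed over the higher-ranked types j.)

Rank by E/h (kJ/s): F 4.18, A 1.82, B 0.762, E 0.6, G 0.515. Include each in turn until the next type's E/h falls below the running intake rate.
Rate on top 1: 0.07632. A: 1.82 > 0.07632 → include.
Rate on top 2: 0.2762. B: 0.762 > 0.2762 → include.
Rate on top 3: 0.2926. E: 0.6 > 0.2926 → include.
Rate on top 4: 0.3367. G: 0.515 > 0.3367 → include.
Optimal diet: F, A, B, E, G — 5 of 5 types.

5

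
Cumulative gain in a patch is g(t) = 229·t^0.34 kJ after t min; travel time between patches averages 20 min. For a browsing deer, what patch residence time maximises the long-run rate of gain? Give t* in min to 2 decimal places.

10.30 min

By the marginal value theorem, leave when the instantaneous gain rate g'(t) equals the habitat-wide average g(t)/(T + t).
g'(t) = 0.34·229·t^-0.66. Setting 0.34·229·t^-0.66 = 229·t^0.34/(20+t) gives 0.34(20+t) = t, so 0.66·t = 0.34×20.
t* = 0.34×20/0.66 = 10.3 min.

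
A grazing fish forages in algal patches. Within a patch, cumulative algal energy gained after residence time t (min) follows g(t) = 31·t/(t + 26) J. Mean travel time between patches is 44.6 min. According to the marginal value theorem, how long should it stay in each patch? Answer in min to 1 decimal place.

34.1 min

Optimal t* satisfies g'(t*) = g(t*)/(T + t*).
g'(t) = 31·26/(t + 26)². Setting 31·26/(t+26)² = 31t/[(t+26)(44.6+t)] gives 26(44.6+t) = t(t+26), so t² = 26×44.6 = 1160.
t* = √1160 = 34.05 min.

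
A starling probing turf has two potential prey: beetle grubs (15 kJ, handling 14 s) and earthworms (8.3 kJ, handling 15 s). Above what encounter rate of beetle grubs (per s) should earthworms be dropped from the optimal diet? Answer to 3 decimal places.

At the threshold, the rate on beetle grubs alone equals the profitability of earthworms: λ·15/(1 + λ·14) = 8.3/15 = 0.5533.
Rearranging, λ(15 − 0.5533×14) = 0.5533, so λ = 0.5533/7.253 = 0.07629 per s.

0.076 per s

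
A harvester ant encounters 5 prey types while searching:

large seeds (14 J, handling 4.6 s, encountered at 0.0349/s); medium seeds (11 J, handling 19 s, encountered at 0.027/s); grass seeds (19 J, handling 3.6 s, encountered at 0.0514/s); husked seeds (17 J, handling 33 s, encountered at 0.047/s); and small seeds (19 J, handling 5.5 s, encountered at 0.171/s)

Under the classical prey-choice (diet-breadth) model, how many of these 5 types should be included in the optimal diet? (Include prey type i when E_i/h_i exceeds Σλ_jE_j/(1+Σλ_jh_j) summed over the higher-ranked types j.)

E/h in descending order: grass seeds 5.28, small seeds 3.45, large seeds 3.04, medium seeds 0.579, husked seeds 0.515 J/s. The optimal diet is the largest prefix of this list for which every included type satisfies E_i/h_i > R on the types above it.
Rate on top 1: 0.8241. small seeds: 3.45 > 0.8241 → include.
Rate on top 2: 1.988. large seeds: 3.04 > 1.988 → include.
Rate on top 3: 2.062. medium seeds: 0.579 < 2.062 → exclude; stop.
Optimal diet: grass seeds, small seeds, large seeds — 3 of 5 types.

3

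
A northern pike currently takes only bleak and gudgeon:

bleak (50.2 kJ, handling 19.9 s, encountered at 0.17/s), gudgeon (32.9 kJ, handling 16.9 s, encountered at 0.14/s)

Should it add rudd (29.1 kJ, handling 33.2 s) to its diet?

Intake rate on the current diet: R = (0.17×50.2 + 0.14×32.9) / (1 + 0.17×19.9 + 0.14×16.9) = 13.14/6.749 = 1.947 kJ/s.
Profitability of rudd: 29.1/33.2 = 0.8765 kJ/s.
Since 0.8765 < R, time spent handling rudd is better spent searching.

No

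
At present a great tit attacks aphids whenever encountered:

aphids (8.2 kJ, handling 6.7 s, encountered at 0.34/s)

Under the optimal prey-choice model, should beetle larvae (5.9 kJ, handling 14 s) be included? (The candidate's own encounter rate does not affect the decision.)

No

On aphids alone, R = ΣλE/(1+Σλh) = 2.788/3.278 = 0.8505 kJ/s.
beetle larvae: E/h = 5.9/14 = 0.4214 kJ/s.
Since 0.4214 < R, time spent handling beetle larvae is better spent searching.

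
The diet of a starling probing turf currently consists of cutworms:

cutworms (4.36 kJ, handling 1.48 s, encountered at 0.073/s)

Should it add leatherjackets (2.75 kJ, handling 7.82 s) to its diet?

On cutworms alone, R = ΣλE/(1+Σλh) = 0.3183/1.108 = 0.2872 kJ/s.
Profitability of leatherjackets: 2.75/7.82 = 0.3517 kJ/s.
0.3517 > 0.2872, so adding leatherjackets raises the average — include it.

Yes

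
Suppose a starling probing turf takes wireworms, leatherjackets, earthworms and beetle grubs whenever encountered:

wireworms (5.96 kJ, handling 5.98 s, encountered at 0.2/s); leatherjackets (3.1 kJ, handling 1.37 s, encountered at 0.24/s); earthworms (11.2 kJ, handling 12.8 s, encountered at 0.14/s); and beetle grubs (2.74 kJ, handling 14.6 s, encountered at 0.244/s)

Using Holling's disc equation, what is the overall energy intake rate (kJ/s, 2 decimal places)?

0.53 kJ/s

Energy encountered per unit search time: 0.2×5.96 + 0.24×3.1 + 0.14×11.2 + 0.244×2.74 = 4.173 kJ/s.
Handling time per unit search time: 0.2×5.98 + 0.24×1.37 + 0.14×12.8 + 0.244×14.6 = 6.879.
Rate = 4.173/(1 + 6.879) = 0.5296 kJ/s.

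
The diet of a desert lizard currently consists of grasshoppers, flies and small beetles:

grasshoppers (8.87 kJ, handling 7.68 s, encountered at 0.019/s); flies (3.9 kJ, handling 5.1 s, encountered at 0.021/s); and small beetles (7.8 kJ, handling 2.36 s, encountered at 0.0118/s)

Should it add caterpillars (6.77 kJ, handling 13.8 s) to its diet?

On grasshoppers, flies and small beetles alone, R = ΣλE/(1+Σλh) = 0.3425/1.281 = 0.2674 kJ/s.
Profitability of caterpillars: 6.77/13.8 = 0.4906 kJ/s.
0.4906 > 0.2674, so adding caterpillars raises the average — include it.

Yes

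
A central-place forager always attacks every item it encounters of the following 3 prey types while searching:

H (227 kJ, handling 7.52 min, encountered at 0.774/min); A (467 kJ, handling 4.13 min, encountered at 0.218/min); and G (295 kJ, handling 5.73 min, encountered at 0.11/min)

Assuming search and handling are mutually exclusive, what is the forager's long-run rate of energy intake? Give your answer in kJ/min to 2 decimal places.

37.12 kJ/min

R = (0.774×227 + 0.218×467 + 0.11×295) / (1 + 0.774×7.52 + 0.218×4.13 + 0.11×5.73) = 310/8.351 = 37.12 kJ/min.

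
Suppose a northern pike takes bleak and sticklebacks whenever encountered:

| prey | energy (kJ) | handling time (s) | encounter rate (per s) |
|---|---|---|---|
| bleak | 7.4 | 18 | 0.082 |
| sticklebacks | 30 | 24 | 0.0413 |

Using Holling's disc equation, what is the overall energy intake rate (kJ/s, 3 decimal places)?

Energy encountered per unit search time: 0.082×7.4 + 0.0413×30 = 1.846 kJ/s.
Handling time per unit search time: 0.082×18 + 0.0413×24 = 2.467.
Rate = 1.846/(1 + 2.467) = 0.5324 kJ/s.

0.532 kJ/s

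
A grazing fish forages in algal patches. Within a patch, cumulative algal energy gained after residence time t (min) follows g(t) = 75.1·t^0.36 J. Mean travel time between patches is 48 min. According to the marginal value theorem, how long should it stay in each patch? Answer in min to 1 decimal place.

Maximise g(t)/(T+t): set derivative to zero → g'(t)(T+t) = g(t).
g'(t) = 0.36·75.1·t^-0.64. Setting 0.36·75.1·t^-0.64 = 75.1·t^0.36/(48+t) gives 0.36(48+t) = t, so 0.64·t = 0.36×48.
t* = 0.36×48/0.64 = 27 min.

27.0 min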